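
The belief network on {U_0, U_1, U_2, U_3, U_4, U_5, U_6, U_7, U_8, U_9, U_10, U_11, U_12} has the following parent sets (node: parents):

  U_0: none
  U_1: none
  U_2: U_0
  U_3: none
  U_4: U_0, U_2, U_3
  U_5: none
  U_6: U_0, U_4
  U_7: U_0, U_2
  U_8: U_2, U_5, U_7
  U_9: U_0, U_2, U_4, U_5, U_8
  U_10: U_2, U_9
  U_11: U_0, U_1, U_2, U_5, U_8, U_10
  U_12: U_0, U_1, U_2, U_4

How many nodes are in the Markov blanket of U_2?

A node's Markov blanket = Pa ∪ Ch ∪ (parents of Ch other than the node itself).
U_2 has parent U_0.
Ch(U_2) = {U_4, U_7, U_8, U_9, U_10, U_11, U_12}.
Other parents of U_2's children:
  U_4 also has parents U_0, U_3.
  parents(U_7) \ {U_2} = {U_0}.
  U_8 also has parents U_5, U_7.
  parents(U_9) \ {U_2} = {U_0, U_4, U_5, U_8}.
  U_10's other parent is U_9.
  U_11's other parents are U_0, U_1, U_5, U_8, U_10.
  U_12's other parents are U_0, U_1, U_4.
MB(U_2) = {U_0, U_1, U_3, U_4, U_5, U_7, U_8, U_9, U_10, U_11, U_12}, which has 11 nodes.

11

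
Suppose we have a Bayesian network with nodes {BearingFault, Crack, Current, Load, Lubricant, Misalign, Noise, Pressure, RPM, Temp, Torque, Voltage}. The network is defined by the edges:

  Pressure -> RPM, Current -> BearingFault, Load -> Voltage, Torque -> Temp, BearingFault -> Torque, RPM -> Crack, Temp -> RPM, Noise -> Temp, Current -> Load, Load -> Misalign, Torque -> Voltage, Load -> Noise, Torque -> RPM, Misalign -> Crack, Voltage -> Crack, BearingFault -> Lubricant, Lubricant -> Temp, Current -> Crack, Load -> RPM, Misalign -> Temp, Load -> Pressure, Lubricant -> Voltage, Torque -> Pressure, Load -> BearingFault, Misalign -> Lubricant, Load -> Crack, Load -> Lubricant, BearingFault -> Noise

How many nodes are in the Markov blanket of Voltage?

Recall MB(v) = parents ∪ children ∪ spouses, where spouses are the other parents of v's children.
Parents of Voltage: Load, Lubricant, Torque.
Ch(Voltage) = {Crack}.
For each child, the remaining parents (spouses of Voltage):
  Crack: Current, Load, Misalign, RPM
MB(Voltage) = {Crack, Current, Load, Lubricant, Misalign, RPM, Torque}, which has 7 nodes.

7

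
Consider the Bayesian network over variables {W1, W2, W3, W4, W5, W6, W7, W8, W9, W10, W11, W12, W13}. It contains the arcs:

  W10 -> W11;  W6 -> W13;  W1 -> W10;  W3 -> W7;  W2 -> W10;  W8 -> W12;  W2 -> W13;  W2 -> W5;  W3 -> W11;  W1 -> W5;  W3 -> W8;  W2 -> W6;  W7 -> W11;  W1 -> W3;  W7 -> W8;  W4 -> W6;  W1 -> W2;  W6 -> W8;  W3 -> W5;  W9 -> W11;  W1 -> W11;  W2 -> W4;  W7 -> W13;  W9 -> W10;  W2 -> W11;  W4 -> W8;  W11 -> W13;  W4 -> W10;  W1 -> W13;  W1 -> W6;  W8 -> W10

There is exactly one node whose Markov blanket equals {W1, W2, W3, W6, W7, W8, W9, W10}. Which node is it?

W4

The target node must have every member of {W1, W2, W3, W6, W7, W8, W9, W10} as a parent, child, or co-parent, and no others.
Parents of W4: W2; children: W6, W8, W10; co-parents: W1, W2, W3, W6, W7, W8, W9.
These exactly cover the given set, so the node is W4.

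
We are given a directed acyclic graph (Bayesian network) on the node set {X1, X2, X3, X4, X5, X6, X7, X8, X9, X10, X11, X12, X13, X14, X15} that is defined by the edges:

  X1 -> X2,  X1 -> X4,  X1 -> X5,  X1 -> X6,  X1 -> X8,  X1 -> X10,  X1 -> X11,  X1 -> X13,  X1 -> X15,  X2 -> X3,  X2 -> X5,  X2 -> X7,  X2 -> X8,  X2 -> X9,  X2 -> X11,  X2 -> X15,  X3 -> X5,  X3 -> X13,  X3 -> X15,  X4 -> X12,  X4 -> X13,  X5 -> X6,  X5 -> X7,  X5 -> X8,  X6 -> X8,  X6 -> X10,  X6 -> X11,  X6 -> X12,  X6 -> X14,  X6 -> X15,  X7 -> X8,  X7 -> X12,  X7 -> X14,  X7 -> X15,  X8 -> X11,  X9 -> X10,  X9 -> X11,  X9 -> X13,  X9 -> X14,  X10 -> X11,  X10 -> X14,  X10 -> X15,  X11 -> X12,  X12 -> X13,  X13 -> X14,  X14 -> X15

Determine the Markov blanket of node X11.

{X1, X2, X4, X6, X7, X8, X9, X10, X12}

Children of X11: X12.
Parents of X11: X1, X2, X6, X8, X9, X10.
Co-parents of X11 (other parents of its children):
  parents(X12) \ {X11} = {X4, X6, X7}.
Taking the union gives {X1, X2, X4, X6, X7, X8, X9, X10, X12}.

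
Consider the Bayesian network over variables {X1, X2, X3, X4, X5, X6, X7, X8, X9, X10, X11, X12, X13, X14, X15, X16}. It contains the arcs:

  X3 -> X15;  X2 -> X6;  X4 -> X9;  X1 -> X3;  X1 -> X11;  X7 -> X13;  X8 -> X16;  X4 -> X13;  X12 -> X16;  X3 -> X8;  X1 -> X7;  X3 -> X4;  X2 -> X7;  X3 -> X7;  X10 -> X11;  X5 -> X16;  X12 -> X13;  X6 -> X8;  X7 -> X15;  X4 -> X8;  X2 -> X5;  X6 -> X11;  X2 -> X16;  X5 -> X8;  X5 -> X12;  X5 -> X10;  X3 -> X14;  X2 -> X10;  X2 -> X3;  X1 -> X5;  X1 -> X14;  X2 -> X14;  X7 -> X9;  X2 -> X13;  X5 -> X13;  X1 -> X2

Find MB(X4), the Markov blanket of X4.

{X2, X3, X5, X6, X7, X8, X9, X12, X13}

A node's Markov blanket = Pa ∪ Ch ∪ (parents of Ch other than the node itself).
X4 has parent X3.
Ch(X4) = {X8, X9, X13}.
Co-parents of X4 (other parents of its children):
  X8 also has parents X3, X5, X6.
  X9 also has parent X7.
  parents(X13) \ {X4} = {X2, X5, X7, X12}.
So the Markov blanket of X4 is {X2, X3, X5, X6, X7, X8, X9, X12, X13}.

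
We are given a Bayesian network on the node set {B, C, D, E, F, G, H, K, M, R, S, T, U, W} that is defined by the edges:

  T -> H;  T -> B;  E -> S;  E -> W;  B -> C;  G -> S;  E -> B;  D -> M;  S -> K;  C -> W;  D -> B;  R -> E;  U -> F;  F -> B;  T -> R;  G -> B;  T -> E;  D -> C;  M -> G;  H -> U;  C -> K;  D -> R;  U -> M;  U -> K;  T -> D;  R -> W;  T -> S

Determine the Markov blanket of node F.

{B, D, E, G, T, U}

The Markov blanket of a node is its parents, its children, and the other parents of its children.
Children of F: B.
F has parent U.
Other parents of F's children:
  parents(B) \ {F} = {D, E, G, T}.
MB(F) = {B, D, E, G, T, U}.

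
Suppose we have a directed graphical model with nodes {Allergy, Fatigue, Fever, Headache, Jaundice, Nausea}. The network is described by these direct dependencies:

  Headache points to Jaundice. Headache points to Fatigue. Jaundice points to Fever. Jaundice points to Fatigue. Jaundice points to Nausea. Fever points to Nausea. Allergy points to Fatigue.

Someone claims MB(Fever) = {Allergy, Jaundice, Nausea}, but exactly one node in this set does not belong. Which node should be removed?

Recall MB(v) = parents ∪ children ∪ spouses, where spouses are the other parents of v's children.
Parents of Fever: Jaundice.
Fever's children: Nausea.
Other parents of Fever's children:
  parents(Nausea) \ {Fever} = {Jaundice}.
MB(Fever) = {Jaundice, Nausea}.
Allergy is neither a parent, child, nor co-parent of Fever, so it does not belong.

Allergy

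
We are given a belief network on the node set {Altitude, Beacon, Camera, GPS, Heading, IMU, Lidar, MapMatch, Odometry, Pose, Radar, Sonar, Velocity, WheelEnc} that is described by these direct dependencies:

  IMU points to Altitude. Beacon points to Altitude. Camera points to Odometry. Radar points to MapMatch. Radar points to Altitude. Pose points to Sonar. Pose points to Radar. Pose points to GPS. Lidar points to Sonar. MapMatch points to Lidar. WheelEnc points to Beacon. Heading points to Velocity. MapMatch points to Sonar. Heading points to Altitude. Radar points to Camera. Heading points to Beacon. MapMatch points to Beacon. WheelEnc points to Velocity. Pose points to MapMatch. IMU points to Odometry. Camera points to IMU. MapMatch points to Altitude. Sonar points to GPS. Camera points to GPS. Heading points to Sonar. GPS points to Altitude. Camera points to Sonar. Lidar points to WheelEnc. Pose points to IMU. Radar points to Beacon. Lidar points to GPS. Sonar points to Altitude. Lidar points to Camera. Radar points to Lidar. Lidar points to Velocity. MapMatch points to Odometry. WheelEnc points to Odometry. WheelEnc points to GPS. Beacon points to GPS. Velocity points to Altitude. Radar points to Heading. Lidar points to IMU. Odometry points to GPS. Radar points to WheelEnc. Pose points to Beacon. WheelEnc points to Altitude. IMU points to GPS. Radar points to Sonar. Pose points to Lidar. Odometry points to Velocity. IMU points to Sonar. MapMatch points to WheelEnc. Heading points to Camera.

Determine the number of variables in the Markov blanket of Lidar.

Lidar's parents: MapMatch, Pose, Radar.
Lidar's children: Camera, GPS, IMU, Sonar, Velocity, WheelEnc.
Parents of each child, excluding Lidar:
  WheelEnc also has parents MapMatch, Radar.
  Camera's other parents are Heading, Radar.
  parents(IMU) \ {Lidar} = {Camera, Pose}.
  parents(Sonar) \ {Lidar} = {Camera, Heading, IMU, MapMatch, Pose, Radar}.
  Velocity's other parents are Heading, Odometry, WheelEnc.
  parents(GPS) \ {Lidar} = {Beacon, Camera, IMU, Odometry, Pose, Sonar, WheelEnc}.
MB(Lidar) = {Beacon, Camera, GPS, Heading, IMU, MapMatch, Odometry, Pose, Radar, Sonar, Velocity, WheelEnc}, which has 12 nodes.

12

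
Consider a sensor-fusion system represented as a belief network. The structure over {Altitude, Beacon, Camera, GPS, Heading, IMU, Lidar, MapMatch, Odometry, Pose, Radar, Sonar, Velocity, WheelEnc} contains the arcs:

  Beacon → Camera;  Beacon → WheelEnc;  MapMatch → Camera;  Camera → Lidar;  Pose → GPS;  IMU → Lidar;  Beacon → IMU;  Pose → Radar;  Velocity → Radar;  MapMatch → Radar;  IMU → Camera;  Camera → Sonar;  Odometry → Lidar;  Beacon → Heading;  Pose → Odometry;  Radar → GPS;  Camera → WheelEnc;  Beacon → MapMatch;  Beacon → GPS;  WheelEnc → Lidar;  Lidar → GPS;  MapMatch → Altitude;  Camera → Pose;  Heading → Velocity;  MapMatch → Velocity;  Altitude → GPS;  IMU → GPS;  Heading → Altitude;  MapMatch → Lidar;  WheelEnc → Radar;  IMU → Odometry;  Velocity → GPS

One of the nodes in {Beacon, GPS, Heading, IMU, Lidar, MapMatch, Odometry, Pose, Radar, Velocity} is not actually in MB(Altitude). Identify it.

Odometry

By definition, MB(Altitude) is built from Altitude's parents, Altitude's children, and the co-parents of Altitude.
Altitude's parents: Heading, MapMatch.
Ch(Altitude) = {GPS}.
Co-parents of Altitude (other parents of its children):
  GPS also has parents Beacon, IMU, Lidar, Pose, Radar, Velocity.
MB(Altitude) = {Beacon, GPS, Heading, IMU, Lidar, MapMatch, Pose, Radar, Velocity}.
Odometry is neither a parent, child, nor co-parent of Altitude, so it does not belong.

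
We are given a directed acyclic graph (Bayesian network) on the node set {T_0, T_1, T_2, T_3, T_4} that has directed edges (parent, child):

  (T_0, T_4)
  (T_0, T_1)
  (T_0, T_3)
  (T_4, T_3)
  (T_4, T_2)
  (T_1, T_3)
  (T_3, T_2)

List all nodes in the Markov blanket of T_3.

{T_0, T_1, T_2, T_4}

T_3 has parents T_0, T_1, T_4.
Children of T_3: T_2.
Other parents of T_3's children:
  T_2: T_4
Union: {T_0, T_1, T_4} ∪ {T_2} ∪ {T_4} = {T_0, T_1, T_2, T_4}.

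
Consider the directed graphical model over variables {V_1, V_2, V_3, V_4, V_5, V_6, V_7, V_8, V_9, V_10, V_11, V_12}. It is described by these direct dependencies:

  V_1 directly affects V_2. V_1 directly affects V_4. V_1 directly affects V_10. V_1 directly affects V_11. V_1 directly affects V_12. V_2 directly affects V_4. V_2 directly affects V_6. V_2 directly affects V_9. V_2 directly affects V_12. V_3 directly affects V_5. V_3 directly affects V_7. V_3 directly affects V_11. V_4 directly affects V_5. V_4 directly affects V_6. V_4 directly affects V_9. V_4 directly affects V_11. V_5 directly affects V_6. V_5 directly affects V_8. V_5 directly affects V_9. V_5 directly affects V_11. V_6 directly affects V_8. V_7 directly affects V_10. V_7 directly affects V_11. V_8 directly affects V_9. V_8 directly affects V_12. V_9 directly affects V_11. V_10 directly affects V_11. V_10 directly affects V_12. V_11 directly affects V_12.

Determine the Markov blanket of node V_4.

Ch(V_4) = {V_5, V_6, V_9, V_11}.
V_4 has parents V_1, V_2.
Co-parents of V_4 (other parents of its children):
  V_5: V_3
  V_6: V_2, V_5
  V_9: V_2, V_5, V_8
  V_11: V_1, V_3, V_5, V_7, V_9, V_10
Taking the union gives {V_1, V_2, V_3, V_5, V_6, V_7, V_8, V_9, V_10, V_11}.

{V_1, V_2, V_3, V_5, V_6, V_7, V_8, V_9, V_10, V_11}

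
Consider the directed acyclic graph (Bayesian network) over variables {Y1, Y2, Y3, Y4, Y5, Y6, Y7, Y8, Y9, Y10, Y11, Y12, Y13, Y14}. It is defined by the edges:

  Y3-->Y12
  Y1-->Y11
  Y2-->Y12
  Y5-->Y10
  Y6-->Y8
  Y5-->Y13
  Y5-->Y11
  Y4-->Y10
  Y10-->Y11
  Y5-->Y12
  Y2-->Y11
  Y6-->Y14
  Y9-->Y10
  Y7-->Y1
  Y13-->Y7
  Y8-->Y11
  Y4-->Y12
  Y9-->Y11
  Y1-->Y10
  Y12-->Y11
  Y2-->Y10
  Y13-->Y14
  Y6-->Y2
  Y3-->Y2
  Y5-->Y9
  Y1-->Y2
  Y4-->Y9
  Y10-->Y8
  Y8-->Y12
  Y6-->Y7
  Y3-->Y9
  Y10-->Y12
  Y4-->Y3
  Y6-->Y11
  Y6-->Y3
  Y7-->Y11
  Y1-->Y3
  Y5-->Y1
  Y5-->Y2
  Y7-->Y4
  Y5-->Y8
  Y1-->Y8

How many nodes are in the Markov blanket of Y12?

11

By definition, MB(Y12) is built from Y12's parents, Y12's children, and the co-parents of Y12.
Y12 has parents Y2, Y3, Y4, Y5, Y8, Y10.
Y12's children: Y11.
Other parents of Y12's children:
  Y11 also has parents Y1, Y2, Y5, Y6, Y7, Y8, Y9, Y10.
MB(Y12) = {Y1, Y2, Y3, Y4, Y5, Y6, Y7, Y8, Y9, Y10, Y11}, which has 11 nodes.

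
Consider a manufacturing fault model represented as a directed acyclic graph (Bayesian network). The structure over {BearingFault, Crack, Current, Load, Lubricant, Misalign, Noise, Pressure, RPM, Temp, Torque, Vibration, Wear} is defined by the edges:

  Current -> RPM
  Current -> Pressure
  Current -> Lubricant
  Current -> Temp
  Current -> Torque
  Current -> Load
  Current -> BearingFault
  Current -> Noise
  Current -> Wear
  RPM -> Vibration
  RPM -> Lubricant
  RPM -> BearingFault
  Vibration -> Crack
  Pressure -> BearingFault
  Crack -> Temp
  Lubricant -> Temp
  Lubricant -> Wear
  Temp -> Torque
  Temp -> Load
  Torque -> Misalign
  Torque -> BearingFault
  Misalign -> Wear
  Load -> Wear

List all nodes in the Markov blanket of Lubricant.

Lubricant has parents Current, RPM.
Ch(Lubricant) = {Temp, Wear}.
Co-parents of Lubricant (other parents of its children):
  Temp also has parents Crack, Current.
  Wear's other parents are Current, Load, Misalign.
So the Markov blanket of Lubricant is {Crack, Current, Load, Misalign, RPM, Temp, Wear}.

{Crack, Current, Load, Misalign, RPM, Temp, Wear}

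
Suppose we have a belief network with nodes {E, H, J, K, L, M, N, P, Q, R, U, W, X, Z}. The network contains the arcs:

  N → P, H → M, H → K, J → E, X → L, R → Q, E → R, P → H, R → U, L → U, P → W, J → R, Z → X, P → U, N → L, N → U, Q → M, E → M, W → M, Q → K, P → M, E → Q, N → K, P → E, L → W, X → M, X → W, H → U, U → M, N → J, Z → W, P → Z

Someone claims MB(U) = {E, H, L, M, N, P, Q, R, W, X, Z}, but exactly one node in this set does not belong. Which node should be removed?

Parents of U: H, L, N, P, R.
U's children: M.
Parents of each child, excluding U:
  parents(M) \ {U} = {E, H, P, Q, W, X}.
MB(U) = {E, H, L, M, N, P, Q, R, W, X}.
Z is neither a parent, child, nor co-parent of U, so it does not belong.

Z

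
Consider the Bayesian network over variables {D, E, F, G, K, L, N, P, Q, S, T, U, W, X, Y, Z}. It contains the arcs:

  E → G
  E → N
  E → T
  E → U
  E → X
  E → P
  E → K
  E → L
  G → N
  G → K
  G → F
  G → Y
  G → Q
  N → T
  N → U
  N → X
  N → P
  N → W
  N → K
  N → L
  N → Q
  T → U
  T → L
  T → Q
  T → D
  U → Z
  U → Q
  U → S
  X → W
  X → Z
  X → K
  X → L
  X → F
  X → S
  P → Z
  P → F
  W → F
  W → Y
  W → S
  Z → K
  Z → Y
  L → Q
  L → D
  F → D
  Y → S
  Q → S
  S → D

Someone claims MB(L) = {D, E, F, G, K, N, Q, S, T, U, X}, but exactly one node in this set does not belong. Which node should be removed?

K

Parents of L: E, N, T, X.
L has children D, Q.
Parents of each child, excluding L:
  Q also has parents G, N, T, U.
  D's other parents are F, S, T.
MB(L) = {D, E, F, G, N, Q, S, T, U, X}.
K is neither a parent, child, nor co-parent of L, so it does not belong.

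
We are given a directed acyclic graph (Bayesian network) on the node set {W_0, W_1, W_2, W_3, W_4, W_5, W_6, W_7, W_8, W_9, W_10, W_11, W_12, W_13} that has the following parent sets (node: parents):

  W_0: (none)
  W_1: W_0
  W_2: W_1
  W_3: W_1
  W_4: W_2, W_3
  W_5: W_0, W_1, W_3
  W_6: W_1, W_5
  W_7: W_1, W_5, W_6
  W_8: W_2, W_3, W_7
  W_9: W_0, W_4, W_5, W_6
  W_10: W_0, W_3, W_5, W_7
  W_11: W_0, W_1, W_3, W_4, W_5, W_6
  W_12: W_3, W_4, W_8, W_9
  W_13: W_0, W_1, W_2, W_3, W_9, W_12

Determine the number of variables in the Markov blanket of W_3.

W_3 has parent W_1.
Children of W_3: W_4, W_5, W_8, W_10, W_11, W_12, W_13.
Other parents of W_3's children:
  W_4: W_2
  W_5: W_0, W_1
  W_8: W_2, W_7
  W_10: W_0, W_5, W_7
  W_11: W_0, W_1, W_4, W_5, W_6
  W_12: W_4, W_8, W_9
  W_13: W_0, W_1, W_2, W_9, W_12
MB(W_3) = {W_0, W_1, W_2, W_4, W_5, W_6, W_7, W_8, W_9, W_10, W_11, W_12, W_13}, which has 13 nodes.

13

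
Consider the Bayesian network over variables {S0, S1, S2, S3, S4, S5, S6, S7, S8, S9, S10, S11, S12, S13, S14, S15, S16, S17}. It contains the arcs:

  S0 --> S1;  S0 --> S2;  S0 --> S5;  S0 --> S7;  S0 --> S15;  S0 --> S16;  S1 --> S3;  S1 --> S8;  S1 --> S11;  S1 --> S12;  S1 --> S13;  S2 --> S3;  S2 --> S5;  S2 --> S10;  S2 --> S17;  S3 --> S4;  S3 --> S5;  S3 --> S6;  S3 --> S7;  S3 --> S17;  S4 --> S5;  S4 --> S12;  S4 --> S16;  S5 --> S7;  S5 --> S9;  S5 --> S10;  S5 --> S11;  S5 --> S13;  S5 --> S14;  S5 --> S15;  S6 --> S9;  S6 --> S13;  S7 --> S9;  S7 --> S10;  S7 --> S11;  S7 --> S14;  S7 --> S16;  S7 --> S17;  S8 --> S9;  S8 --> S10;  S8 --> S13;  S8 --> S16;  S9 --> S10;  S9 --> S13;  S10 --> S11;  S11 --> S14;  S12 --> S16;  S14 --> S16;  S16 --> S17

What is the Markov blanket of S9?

{S1, S2, S5, S6, S7, S8, S10, S13}

Children of S9: S10, S13.
S9's parents: S5, S6, S7, S8.
Co-parents of S9 (other parents of its children):
  S10: S2, S5, S7, S8
  S13: S1, S5, S6, S8
Taking the union gives {S1, S2, S5, S6, S7, S8, S10, S13}.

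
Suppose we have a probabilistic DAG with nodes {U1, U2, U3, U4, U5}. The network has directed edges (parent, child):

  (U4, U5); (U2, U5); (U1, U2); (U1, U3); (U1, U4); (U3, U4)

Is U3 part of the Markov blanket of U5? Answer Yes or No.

No

The Markov blanket of a node is its parents, its children, and the other parents of its children.
U5 has parents U2, U4.
U5's children: none.
With no children, U5 has no spouses; the co-parent set is empty.
MB(U5) = {U2, U4}; U3 is not in this set.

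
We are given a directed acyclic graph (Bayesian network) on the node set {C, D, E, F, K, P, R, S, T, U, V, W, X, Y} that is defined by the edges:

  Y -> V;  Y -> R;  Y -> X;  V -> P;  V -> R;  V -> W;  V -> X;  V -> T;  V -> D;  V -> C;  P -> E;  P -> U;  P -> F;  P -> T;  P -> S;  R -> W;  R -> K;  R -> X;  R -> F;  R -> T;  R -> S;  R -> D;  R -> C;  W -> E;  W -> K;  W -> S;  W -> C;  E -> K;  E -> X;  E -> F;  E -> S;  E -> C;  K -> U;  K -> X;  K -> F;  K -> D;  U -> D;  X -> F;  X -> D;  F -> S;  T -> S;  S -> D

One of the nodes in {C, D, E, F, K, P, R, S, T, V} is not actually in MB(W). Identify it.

D

By definition, MB(W) is built from W's parents, W's children, and the co-parents of W.
W's children: C, E, K, S.
W has parents R, V.
Other parents of W's children:
  E: P
  K: E, R
  S: E, F, P, R, T
  C: E, R, V
MB(W) = {C, E, F, K, P, R, S, T, V}.
D is neither a parent, child, nor co-parent of W, so it does not belong.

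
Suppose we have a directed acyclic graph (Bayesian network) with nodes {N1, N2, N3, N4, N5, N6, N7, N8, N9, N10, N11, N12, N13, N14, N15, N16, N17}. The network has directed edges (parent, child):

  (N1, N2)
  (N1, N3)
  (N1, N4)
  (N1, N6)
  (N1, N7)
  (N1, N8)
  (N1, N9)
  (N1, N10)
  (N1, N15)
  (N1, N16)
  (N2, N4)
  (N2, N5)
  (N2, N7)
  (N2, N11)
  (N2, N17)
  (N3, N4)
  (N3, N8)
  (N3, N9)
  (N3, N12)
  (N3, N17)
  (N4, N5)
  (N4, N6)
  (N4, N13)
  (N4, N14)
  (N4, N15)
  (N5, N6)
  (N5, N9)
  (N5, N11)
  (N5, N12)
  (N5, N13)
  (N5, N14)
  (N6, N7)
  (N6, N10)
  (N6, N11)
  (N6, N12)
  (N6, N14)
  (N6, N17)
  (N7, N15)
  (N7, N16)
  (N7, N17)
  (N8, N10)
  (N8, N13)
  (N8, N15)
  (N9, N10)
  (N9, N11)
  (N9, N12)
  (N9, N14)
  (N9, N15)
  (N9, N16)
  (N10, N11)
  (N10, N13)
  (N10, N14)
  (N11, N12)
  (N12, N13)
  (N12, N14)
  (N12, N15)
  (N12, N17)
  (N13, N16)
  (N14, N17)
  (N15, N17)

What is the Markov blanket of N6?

By definition, MB(N6) is built from N6's parents, N6's children, and the co-parents of N6.
N6 has parents N1, N4, N5.
N6 has children N7, N10, N11, N12, N14, N17.
Parents of each child, excluding N6:
  N7's other parents are N1, N2.
  N10 also has parents N1, N8, N9.
  N11 also has parents N2, N5, N9, N10.
  N12 also has parents N3, N5, N9, N11.
  N14's other parents are N4, N5, N9, N10, N12.
  N17's other parents are N2, N3, N7, N12, N14, N15.
Taking the union gives {N1, N2, N3, N4, N5, N7, N8, N9, N10, N11, N12, N14, N15, N17}.

{N1, N2, N3, N4, N5, N7, N8, N9, N10, N11, N12, N14, N15, N17}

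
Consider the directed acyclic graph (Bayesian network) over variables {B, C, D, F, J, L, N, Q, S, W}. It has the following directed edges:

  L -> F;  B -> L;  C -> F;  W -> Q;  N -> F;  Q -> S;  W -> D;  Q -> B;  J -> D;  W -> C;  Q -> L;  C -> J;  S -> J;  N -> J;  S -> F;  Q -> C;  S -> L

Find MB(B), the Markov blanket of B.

Children of B: L.
Pa(B) = {Q}.
Parents of each child, excluding B:
  parents(L) \ {B} = {Q, S}.
Union: {Q} ∪ {L} ∪ {Q, S} = {L, Q, S}.

{L, Q, S}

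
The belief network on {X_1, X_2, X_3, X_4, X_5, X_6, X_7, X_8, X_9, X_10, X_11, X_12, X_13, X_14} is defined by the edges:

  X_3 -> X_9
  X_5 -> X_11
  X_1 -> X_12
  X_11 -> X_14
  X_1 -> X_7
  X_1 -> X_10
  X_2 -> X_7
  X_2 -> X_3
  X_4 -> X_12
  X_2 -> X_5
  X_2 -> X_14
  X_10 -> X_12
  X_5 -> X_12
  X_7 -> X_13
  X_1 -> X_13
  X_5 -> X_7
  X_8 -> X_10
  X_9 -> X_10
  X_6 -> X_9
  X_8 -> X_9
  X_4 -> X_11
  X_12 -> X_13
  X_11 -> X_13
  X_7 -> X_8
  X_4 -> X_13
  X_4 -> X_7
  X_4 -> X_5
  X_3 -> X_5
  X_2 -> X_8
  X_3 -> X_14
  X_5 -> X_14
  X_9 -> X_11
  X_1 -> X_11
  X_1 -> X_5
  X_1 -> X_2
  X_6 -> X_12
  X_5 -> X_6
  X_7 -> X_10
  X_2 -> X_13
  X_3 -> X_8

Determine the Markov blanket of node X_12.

The Markov blanket of a node is its parents, its children, and the other parents of its children.
X_12 has parents X_1, X_4, X_5, X_6, X_10.
X_12 has child X_13.
Other parents of X_12's children:
  X_13's other parents are X_1, X_2, X_4, X_7, X_11.
Taking the union gives {X_1, X_2, X_4, X_5, X_6, X_7, X_10, X_11, X_13}.

{X_1, X_2, X_4, X_5, X_6, X_7, X_10, X_11, X_13}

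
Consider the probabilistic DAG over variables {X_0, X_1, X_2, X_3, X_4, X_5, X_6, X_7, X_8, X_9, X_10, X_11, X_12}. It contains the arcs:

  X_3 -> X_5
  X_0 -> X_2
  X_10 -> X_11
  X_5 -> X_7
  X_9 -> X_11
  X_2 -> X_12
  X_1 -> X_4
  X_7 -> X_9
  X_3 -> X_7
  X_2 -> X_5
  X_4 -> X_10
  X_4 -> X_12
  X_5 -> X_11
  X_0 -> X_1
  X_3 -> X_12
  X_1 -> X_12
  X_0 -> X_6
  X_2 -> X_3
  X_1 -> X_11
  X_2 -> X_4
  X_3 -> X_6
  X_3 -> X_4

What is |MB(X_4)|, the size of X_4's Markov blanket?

X_4's parents: X_1, X_2, X_3.
X_4's children: X_10, X_12.
Co-parents of X_4 (other parents of its children):
  X_10 has no other parent.
  X_12's other parents are X_1, X_2, X_3.
MB(X_4) = {X_1, X_2, X_3, X_10, X_12}, which has 5 nodes.

5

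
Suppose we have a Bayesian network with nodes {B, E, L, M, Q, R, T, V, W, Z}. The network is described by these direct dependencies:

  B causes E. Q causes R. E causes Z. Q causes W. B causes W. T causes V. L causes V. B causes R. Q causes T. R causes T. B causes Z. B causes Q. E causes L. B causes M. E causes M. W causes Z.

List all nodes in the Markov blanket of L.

{E, T, V}

L's parents: E.
Ch(L) = {V}.
Parents of each child, excluding L:
  V's other parent is T.
MB(L) = {E, T, V}.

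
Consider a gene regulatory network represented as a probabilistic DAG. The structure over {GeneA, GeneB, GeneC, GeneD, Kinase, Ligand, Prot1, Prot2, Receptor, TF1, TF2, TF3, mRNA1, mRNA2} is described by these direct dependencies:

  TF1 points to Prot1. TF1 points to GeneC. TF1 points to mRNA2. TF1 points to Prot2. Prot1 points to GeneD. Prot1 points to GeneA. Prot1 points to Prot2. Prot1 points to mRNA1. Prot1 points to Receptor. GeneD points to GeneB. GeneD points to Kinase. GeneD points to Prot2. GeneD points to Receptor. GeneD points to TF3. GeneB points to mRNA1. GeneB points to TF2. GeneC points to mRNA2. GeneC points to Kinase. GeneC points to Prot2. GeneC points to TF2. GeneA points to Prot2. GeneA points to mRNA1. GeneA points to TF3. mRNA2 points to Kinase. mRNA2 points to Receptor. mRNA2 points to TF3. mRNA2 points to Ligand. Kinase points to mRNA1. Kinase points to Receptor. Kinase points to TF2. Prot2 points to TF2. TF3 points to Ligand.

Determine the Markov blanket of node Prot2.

Pa(Prot2) = {GeneA, GeneC, GeneD, Prot1, TF1}.
Children of Prot2: TF2.
Parents of each child, excluding Prot2:
  TF2's other parents are GeneB, GeneC, Kinase.
So the Markov blanket of Prot2 is {GeneA, GeneB, GeneC, GeneD, Kinase, Prot1, TF1, TF2}.

{GeneA, GeneB, GeneC, GeneD, Kinase, Prot1, TF1, TF2}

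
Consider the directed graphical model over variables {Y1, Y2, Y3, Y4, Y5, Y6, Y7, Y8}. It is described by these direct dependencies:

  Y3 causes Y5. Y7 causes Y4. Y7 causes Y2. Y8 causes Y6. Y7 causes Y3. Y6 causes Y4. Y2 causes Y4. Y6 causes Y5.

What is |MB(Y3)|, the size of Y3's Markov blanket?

3

Parents of Y3: Y7.
Children of Y3: Y5.
Parents of each child, excluding Y3:
  Y5 also has parent Y6.
MB(Y3) = {Y5, Y6, Y7}, which has 3 nodes.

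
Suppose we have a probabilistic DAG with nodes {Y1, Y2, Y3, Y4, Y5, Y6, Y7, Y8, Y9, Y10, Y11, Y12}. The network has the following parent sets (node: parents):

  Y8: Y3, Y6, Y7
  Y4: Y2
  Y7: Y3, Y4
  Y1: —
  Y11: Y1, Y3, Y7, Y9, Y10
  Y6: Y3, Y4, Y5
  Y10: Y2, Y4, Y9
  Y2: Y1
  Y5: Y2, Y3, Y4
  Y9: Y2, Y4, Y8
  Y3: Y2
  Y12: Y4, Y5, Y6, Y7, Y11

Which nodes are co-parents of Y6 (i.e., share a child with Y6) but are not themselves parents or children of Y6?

{Y7, Y11}

Children of Y6: Y8, Y12.
  Y8 also has parents Y3, Y7.
  Y12's other parents are Y4, Y5, Y7, Y11.
Excluding nodes already adjacent to Y6 (Y3, Y4, Y5, Y8, Y12), the co-parent-only contribution is {Y7, Y11}.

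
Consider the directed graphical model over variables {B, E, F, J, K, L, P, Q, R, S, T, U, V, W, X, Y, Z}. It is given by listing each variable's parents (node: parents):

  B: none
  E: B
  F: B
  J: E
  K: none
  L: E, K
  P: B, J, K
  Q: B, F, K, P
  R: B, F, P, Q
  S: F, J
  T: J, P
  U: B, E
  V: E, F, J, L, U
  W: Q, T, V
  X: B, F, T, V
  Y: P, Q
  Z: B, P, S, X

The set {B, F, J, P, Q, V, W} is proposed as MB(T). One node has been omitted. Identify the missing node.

Pa(T) = {J, P}.
Children of T: W, X.
Co-parents of T (other parents of its children):
  W's other parents are Q, V.
  parents(X) \ {T} = {B, F, V}.
MB(T) = {B, F, J, P, Q, V, W, X}.
Comparing with the claimed set, X is missing.

X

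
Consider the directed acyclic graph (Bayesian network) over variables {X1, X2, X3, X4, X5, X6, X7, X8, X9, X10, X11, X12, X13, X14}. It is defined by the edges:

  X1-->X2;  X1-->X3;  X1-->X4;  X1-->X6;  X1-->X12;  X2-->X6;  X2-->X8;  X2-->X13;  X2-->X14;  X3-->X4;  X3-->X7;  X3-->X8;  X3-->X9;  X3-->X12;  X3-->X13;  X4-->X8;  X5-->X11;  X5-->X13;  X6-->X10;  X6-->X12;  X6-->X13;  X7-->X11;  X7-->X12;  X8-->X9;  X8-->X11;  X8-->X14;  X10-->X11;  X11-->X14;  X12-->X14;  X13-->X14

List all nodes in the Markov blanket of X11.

Recall MB(v) = parents ∪ children ∪ spouses, where spouses are the other parents of v's children.
X11 has parents X5, X7, X8, X10.
Ch(X11) = {X14}.
Parents of each child, excluding X11:
  X14's other parents are X2, X8, X12, X13.
Union: {X5, X7, X8, X10} ∪ {X14} ∪ {X2, X8, X12, X13} = {X2, X5, X7, X8, X10, X12, X13, X14}.

{X2, X5, X7, X8, X10, X12, X13, X14}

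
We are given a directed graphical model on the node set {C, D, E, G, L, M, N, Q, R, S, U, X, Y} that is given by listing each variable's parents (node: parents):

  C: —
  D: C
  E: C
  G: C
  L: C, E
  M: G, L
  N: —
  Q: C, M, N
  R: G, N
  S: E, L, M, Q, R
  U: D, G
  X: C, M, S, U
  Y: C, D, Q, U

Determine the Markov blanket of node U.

Pa(U) = {D, G}.
U has children X, Y.
Other parents of U's children:
  X also has parents C, M, S.
  Y's other parents are C, D, Q.
So the Markov blanket of U is {C, D, G, M, Q, S, X, Y}.

{C, D, G, M, Q, S, X, Y}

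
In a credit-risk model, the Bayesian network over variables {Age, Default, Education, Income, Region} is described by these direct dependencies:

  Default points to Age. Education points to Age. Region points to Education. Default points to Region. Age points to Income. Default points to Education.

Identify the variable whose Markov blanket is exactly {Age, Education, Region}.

The target node must have every member of {Age, Education, Region} as a parent, child, or co-parent, and no others.
Parents of Default: none; children: Age, Education, Region; co-parents: Education, Region.
These exactly cover the given set, so the node is Default.

Default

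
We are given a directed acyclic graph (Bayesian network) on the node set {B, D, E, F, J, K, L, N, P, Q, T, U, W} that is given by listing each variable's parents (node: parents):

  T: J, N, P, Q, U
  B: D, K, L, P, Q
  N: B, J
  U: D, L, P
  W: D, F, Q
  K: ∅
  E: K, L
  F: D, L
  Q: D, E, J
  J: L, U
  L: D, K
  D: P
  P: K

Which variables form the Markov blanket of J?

By definition, MB(J) is built from J's parents, J's children, and the co-parents of J.
Ch(J) = {N, Q, T}.
Parents of J: L, U.
For each child, the remaining parents (spouses of J):
  parents(Q) \ {J} = {D, E}.
  parents(N) \ {J} = {B}.
  T also has parents N, P, Q, U.
So the Markov blanket of J is {B, D, E, L, N, P, Q, T, U}.

{B, D, E, L, N, P, Q, T, U}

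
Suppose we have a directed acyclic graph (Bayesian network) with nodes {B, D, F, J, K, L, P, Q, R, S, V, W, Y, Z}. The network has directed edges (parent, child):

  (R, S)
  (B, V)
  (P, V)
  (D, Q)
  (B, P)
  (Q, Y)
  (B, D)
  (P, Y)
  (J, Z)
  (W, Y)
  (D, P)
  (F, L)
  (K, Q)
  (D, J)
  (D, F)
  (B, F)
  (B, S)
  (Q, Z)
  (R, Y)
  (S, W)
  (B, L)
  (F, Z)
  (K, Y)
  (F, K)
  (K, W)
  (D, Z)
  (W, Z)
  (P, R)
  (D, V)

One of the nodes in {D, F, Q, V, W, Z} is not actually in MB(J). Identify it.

The Markov blanket of a node is its parents, its children, and the other parents of its children.
Pa(J) = {D}.
Ch(J) = {Z}.
Parents of each child, excluding J:
  Z: D, F, Q, W
MB(J) = {D, F, Q, W, Z}.
V is neither a parent, child, nor co-parent of J, so it does not belong.

V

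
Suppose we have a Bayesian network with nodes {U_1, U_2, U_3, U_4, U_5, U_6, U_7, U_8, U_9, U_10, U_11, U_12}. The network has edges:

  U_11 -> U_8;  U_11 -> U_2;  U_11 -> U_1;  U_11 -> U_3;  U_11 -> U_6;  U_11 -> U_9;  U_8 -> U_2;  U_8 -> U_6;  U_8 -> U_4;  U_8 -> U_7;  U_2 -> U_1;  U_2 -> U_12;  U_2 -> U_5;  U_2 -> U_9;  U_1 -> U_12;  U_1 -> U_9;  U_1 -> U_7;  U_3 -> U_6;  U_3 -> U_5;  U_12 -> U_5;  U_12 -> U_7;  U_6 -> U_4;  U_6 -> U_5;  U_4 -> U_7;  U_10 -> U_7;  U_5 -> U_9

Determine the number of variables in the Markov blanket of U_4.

6

Parents of U_4: U_6, U_8.
U_4 has child U_7.
Parents of each child, excluding U_4:
  U_7: U_1, U_8, U_10, U_12
MB(U_4) = {U_1, U_6, U_7, U_8, U_10, U_12}, which has 6 nodes.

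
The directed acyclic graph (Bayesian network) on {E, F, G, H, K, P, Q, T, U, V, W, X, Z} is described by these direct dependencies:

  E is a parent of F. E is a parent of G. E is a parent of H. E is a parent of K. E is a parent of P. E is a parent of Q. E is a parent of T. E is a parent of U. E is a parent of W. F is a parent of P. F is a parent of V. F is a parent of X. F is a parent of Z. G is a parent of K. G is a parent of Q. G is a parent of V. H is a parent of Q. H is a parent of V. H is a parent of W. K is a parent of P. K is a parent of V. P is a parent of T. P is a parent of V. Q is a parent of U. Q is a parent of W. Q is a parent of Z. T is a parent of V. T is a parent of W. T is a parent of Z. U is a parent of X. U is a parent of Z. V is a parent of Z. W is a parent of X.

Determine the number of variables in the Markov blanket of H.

9

A node's Markov blanket = Pa ∪ Ch ∪ (parents of Ch other than the node itself).
Pa(H) = {E}.
Children of H: Q, V, W.
For each child, the remaining parents (spouses of H):
  Q: E, G
  V: F, G, K, P, T
  W: E, Q, T
MB(H) = {E, F, G, K, P, Q, T, V, W}, which has 9 nodes.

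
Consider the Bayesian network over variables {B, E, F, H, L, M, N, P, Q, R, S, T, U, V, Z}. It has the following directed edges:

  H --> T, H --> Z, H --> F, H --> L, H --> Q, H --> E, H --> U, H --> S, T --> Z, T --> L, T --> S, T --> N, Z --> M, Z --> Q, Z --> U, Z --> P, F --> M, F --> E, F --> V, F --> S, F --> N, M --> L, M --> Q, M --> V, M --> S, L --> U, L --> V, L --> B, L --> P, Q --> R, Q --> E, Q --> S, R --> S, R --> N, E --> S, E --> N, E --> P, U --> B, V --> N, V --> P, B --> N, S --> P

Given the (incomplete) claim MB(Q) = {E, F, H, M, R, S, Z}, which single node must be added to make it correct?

A node's Markov blanket = Pa ∪ Ch ∪ (parents of Ch other than the node itself).
Pa(Q) = {H, M, Z}.
Children of Q: E, R, S.
Co-parents of Q (other parents of its children):
  R: no additional parents.
  E also has parents F, H.
  S also has parents E, F, H, M, R, T.
MB(Q) = {E, F, H, M, R, S, T, Z}.
Comparing with the claimed set, T is missing.

T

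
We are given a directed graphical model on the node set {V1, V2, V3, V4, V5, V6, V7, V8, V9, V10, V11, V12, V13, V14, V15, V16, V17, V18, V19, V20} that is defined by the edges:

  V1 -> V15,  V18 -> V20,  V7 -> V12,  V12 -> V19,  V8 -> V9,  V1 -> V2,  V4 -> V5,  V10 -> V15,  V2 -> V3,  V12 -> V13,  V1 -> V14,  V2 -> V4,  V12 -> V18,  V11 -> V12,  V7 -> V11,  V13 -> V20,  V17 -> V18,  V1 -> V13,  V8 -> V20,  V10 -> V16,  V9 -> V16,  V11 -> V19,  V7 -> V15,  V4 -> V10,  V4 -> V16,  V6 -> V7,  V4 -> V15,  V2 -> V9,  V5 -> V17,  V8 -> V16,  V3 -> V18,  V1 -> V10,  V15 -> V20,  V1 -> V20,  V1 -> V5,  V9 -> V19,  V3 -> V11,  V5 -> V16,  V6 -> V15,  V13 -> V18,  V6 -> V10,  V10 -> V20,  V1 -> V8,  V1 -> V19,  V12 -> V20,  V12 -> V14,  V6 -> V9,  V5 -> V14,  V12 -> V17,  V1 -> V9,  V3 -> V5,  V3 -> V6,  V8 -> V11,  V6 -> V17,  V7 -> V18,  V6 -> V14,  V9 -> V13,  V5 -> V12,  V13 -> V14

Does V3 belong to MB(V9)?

Recall MB(v) = parents ∪ children ∪ spouses, where spouses are the other parents of v's children.
Children of V9: V13, V16, V19.
Parents of V9: V1, V2, V6, V8.
Parents of each child, excluding V9:
  V13: V1, V12
  V16: V4, V5, V8, V10
  V19: V1, V11, V12
MB(V9) = {V1, V2, V4, V5, V6, V8, V10, V11, V12, V13, V16, V19}; V3 is not in this set.

No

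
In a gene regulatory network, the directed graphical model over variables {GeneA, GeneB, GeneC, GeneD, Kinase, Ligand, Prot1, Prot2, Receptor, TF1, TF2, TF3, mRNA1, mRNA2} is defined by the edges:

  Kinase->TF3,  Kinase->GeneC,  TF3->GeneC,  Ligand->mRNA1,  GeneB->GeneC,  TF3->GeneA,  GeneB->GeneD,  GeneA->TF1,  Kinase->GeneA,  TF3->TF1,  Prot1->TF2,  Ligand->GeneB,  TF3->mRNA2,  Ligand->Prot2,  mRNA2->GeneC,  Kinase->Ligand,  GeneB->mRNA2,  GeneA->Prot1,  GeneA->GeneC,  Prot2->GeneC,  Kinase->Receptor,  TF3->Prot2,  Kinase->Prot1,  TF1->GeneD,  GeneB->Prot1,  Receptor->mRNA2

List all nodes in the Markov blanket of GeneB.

By definition, MB(GeneB) is built from GeneB's parents, GeneB's children, and the co-parents of GeneB.
GeneB has parent Ligand.
Ch(GeneB) = {GeneC, GeneD, Prot1, mRNA2}.
Parents of each child, excluding GeneB:
  Prot1 also has parents GeneA, Kinase.
  mRNA2 also has parents Receptor, TF3.
  GeneC's other parents are GeneA, Kinase, Prot2, TF3, mRNA2.
  GeneD also has parent TF1.
So the Markov blanket of GeneB is {GeneA, GeneC, GeneD, Kinase, Ligand, Prot1, Prot2, Receptor, TF1, TF3, mRNA2}.

{GeneA, GeneC, GeneD, Kinase, Ligand, Prot1, Prot2, Receptor, TF1, TF3, mRNA2}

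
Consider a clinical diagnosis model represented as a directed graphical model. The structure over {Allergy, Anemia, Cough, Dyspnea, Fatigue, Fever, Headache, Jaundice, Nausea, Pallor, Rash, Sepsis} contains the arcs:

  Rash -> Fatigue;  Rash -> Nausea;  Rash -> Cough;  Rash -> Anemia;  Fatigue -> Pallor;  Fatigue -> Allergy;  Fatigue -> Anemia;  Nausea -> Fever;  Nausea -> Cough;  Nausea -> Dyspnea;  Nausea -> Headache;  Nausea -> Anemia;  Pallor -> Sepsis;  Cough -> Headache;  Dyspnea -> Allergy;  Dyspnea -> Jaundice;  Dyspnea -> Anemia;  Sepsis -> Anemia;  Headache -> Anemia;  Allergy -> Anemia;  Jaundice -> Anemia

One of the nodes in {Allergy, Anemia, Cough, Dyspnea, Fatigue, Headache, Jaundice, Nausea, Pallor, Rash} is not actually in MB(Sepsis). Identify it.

Sepsis has parent Pallor.
Children of Sepsis: Anemia.
Co-parents of Sepsis (other parents of its children):
  Anemia's other parents are Allergy, Dyspnea, Fatigue, Headache, Jaundice, Nausea, Rash.
MB(Sepsis) = {Allergy, Anemia, Dyspnea, Fatigue, Headache, Jaundice, Nausea, Pallor, Rash}.
Cough is neither a parent, child, nor co-parent of Sepsis, so it does not belong.

Cough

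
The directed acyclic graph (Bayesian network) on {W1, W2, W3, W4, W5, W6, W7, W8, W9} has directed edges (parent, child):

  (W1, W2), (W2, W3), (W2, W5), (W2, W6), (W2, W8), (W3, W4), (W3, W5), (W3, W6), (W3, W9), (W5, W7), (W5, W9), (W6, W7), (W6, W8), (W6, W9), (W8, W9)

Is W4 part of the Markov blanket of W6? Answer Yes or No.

No

W6 has children W7, W8, W9.
W6's parents: W2, W3.
For each child, the remaining parents (spouses of W6):
  W7: W5
  W8: W2
  W9: W3, W5, W8
MB(W6) = {W2, W3, W5, W7, W8, W9}; W4 is not in this set.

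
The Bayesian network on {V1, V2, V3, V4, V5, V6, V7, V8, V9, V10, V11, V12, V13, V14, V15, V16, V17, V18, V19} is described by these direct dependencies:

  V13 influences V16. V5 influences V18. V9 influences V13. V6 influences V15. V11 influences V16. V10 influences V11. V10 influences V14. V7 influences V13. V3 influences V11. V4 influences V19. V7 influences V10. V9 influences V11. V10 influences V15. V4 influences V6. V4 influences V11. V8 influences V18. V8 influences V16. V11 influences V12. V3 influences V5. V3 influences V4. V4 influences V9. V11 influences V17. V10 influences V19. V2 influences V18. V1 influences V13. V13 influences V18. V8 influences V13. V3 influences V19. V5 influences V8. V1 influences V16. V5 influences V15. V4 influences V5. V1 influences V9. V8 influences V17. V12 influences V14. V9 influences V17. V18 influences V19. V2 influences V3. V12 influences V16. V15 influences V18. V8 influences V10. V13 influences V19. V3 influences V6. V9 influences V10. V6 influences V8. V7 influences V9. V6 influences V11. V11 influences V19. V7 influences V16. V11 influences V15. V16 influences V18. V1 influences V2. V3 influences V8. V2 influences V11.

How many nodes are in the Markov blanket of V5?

By definition, MB(V5) is built from V5's parents, V5's children, and the co-parents of V5.
V5 has parents V3, V4.
V5 has children V8, V15, V18.
Other parents of V5's children:
  V8: V3, V6
  V15: V6, V10, V11
  V18: V2, V8, V13, V15, V16
MB(V5) = {V2, V3, V4, V6, V8, V10, V11, V13, V15, V16, V18}, which has 11 nodes.

11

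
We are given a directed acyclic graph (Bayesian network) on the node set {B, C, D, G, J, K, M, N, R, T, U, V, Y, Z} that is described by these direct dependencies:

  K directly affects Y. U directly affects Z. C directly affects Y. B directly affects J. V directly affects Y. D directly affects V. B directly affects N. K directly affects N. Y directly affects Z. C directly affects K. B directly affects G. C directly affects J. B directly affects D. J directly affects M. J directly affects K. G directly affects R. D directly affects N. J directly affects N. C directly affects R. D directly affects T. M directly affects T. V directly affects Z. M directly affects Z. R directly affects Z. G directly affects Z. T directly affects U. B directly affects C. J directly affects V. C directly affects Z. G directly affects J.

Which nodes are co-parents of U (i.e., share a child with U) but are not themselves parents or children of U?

{C, G, M, R, V, Y}

Children of U: Z.
  Z: C, G, M, R, V, Y
Excluding nodes already adjacent to U (T, Z), the co-parent-only contribution is {C, G, M, R, V, Y}.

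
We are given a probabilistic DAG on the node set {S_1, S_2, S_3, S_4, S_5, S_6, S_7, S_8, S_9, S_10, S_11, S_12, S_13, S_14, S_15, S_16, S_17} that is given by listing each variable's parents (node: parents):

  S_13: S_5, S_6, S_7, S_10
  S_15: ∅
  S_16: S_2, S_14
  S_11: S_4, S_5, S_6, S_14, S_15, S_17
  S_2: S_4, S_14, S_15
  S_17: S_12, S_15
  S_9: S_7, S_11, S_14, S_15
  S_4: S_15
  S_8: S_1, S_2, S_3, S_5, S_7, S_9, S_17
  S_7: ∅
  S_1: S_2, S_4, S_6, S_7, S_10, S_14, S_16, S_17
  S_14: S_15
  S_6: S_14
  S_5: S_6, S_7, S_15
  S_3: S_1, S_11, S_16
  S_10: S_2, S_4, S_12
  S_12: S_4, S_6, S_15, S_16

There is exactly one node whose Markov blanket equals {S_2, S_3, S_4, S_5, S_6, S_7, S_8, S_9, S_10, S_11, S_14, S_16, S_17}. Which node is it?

The target node must have every member of {S_2, S_3, S_4, S_5, S_6, S_7, S_8, S_9, S_10, S_11, S_14, S_16, S_17} as a parent, child, or co-parent, and no others.
Parents of S_1: S_2, S_4, S_6, S_7, S_10, S_14, S_16, S_17; children: S_3, S_8; co-parents: S_2, S_3, S_5, S_7, S_9, S_11, S_16, S_17.
These exactly cover the given set, so the node is S_1.

S_1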